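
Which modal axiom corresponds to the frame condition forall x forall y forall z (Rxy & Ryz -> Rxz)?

A defining formula is □p → □□p (the 4 axiom).

□p → □□p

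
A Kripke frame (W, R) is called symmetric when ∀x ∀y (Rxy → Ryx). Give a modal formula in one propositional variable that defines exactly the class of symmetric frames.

ψ → □◇ψ

The condition is symmetry. The B schema ψ → □◇ψ defines it.
Suppose ψ→□◇ψ is valid. Take Rxy and set V(ψ)={x}. Then ψ at x, so □◇ψ at x, so ◇ψ at y, so some z with Ryz has ψ; z=x, i.e. Ryx.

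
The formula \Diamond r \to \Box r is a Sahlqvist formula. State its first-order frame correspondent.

Partial functionality

This is the CD axiom.
Its frame correspondent is partial functionality — \forall x \forall y \forall z (Rxy \wedge Rxz \to y = z).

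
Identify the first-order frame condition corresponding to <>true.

This schema is equivalent to the D axiom □ψ → ◇ψ.
Its frame correspondent is seriality — forall x exists y Rxy.

Seriality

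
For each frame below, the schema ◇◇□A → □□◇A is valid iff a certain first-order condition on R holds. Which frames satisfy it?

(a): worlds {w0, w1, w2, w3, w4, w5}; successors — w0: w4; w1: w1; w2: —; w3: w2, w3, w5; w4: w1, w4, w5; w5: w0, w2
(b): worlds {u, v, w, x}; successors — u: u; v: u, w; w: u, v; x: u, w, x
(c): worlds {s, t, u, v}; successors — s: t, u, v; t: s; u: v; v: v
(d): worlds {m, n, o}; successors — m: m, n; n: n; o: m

This is the axiom for a generalized confluence (Geach) condition; its first-order frame correspondent is ∀x ∀y ∀z ((xR²y ∧ xR²z) → ∃w (yRw ∧ zRw)).
(a): fails — w0R²w1, w0R²w5 but no w with w1Rw and w5Rw.
(b): holds.
(c): fails — tR²t, tR²u but no w with tRw and uRw.
(d): holds.

(b), (d)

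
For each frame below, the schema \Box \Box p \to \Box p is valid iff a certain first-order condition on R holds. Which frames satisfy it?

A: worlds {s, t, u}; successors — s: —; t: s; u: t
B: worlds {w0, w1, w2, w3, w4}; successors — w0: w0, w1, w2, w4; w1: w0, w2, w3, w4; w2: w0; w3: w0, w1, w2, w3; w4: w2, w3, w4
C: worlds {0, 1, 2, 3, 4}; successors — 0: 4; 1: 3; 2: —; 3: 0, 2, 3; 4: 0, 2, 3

B

Frame correspondent (Sahlqvist): \forall x \forall y (Rxy \to \exists z (Rxz \wedge Rzy)) — i.e. density.
A: fails — Rts but no z with Rtz and Rzs.
B: holds.
C: fails — R04 but no z with R0z and Rz4.
Valid on: B.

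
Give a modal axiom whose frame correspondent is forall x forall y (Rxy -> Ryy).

□(□s → s)

A defining formula is □(□s → s) (the T□ axiom).
Suppose □(□s→s) is valid. Take Rxy and set V(s)={w : Ryw}. Then at y, □s holds; since □(□s→s) at x, □s→s at y, so s at y, i.e. Ryy.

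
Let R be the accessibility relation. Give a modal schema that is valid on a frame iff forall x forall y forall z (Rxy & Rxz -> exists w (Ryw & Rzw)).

The condition is convergence. The .2 schema ◇□p → □◇p defines it.

◇□p → □◇p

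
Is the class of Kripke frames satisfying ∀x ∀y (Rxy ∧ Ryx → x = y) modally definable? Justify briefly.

Any modally definable frame class is closed under surjective bounded morphisms.
The 8-cycle (worlds w0,w1,w2,w3,w4,w5,w6,w7 with w0→w1→w2→w3→w4→w5→w6→w7→w0) is antisymmetric. Sending even-indexed worlds to • and odd-indexed worlds to ∘ is a surjective bounded morphism onto the two-world frame with •↔∘, which is not antisymmetric.
So no modal formula (or set of formulas) defines exactly the antisymmetric frames.

No — not modally definable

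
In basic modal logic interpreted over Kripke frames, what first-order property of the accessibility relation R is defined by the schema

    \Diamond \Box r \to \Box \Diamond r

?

Suppose ◇□r→□◇r is valid. Take Rxy, Rxz and set V(r)={w : Ryw}. Then □r at y so ◇□r at x, so □◇r at x, so ◇r at z, giving w with Rzw and Ryw.
Conversely, any frame satisfying \forall x \forall y \forall z (Rxy \wedge Rxz \to \exists w (Ryw \wedge Rzw)) validates the schema.
So the correspondent is convergence.

convergence: \forall x \forall y \forall z (Rxy \wedge Rxz \to \exists w (Ryw \wedge Rzw))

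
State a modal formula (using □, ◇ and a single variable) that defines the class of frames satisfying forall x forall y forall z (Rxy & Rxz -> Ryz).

This is the Euclidean property; the standard corresponding axiom is 5: ◇p → □◇p.
Suppose ◇p→□◇p is valid. Take Rxy, Rxz and set V(p)={y}. Then ◇p at x, so □◇p at x, so ◇p at z, so some w with Rzw has p; w=y, i.e. Rzy. By symmetry of the argument, Ryz.

◇p → □◇p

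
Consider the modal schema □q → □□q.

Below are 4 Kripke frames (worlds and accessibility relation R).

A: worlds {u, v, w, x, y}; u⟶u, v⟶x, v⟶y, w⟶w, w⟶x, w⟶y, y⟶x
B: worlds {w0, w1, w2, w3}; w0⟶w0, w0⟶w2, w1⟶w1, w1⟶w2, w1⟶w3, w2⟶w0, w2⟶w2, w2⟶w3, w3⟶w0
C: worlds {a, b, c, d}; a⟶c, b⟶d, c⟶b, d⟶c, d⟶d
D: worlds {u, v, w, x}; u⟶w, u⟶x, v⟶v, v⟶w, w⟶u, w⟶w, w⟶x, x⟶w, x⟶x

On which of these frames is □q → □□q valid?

A

Frame correspondent (Sahlqvist): ∀x ∀y ∀z (Rxy ∧ Ryz → Rxz) — i.e. transitivity.
A: condition met.
B: fails — Rw1w2 and Rw2w0 but not Rw1w0.
C: fails — Rdc and Rcb but not Rdb.
D: fails — Rxw and Rwu but not Rxu.
Valid on: A.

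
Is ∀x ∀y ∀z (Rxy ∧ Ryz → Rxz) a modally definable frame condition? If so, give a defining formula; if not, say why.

Yes — defined by □p → □□p

The condition is transitivity. A defining modal formula is □p → □□p.
Suppose □p→□□p is valid. Take Rxy, Ryz and set V(p)={w : Rxw}. Then □p at x, so □□p at x, so □p at y, so p at z, i.e. Rxz.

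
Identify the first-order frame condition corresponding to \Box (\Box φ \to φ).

Shift-reflexivity

This schema is the T□ axiom.
It corresponds to shift-reflexivity: \forall x \forall y (Rxy \to Ryy).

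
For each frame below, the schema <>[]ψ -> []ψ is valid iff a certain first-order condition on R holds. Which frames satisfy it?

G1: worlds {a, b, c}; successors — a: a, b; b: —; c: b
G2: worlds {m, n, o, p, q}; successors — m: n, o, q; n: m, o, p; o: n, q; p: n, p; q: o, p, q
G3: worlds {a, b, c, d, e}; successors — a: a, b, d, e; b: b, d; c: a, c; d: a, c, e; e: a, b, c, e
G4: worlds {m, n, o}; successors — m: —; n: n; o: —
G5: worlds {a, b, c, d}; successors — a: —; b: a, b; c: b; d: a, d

G4

The schema corresponds to the Euclidean property: forall x forall y forall z (Rxy & Rxz -> Ryz).
G1: fails — Rab and Raa but not Rba.
G2: fails — Rmo and Rmo but not Roo.
G3: fails — Rab and Rae but not Rbe.
G4: condition met.
G5: fails — Rba and Rbb but not Rab.
Valid on: G4.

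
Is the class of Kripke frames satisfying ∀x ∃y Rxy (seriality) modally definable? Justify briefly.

The condition is seriality. A defining modal formula is □q → ◇q.
Suppose □q→◇q is valid. At any x set V(q)=W. Then □q at x, so ◇q at x, so x has a successor.

Definable; □q → ◇q defines it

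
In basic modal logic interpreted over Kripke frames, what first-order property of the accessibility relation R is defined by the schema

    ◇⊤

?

seriality: ∀x ∃y Rxy

This is a form of the D axiom.
Its frame correspondent is seriality — ∀x ∃y Rxy.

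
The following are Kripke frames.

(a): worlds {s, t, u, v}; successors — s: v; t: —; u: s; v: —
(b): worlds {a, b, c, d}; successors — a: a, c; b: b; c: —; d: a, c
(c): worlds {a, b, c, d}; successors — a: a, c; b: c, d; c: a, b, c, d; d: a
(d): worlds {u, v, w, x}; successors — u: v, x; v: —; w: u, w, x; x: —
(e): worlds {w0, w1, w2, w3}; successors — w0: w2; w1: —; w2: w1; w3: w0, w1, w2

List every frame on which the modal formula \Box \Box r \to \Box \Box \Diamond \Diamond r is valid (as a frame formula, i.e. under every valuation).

The schema corresponds to a generalized confluence (Geach) condition: \forall x \forall z (x R^2 z \to \exists w (x R^2 w \wedge z R^2 w)).
(a): fails — uR²v but no w with uR²w and vR²w.
(b): fails — aR²c but no w with aR²w and cR²w.
(c): condition met.
(d): fails — wR²u but no t with wR²t and uR²t.
(e): fails — w0R²w1 but no w with w0R²w and w1R²w.

(c)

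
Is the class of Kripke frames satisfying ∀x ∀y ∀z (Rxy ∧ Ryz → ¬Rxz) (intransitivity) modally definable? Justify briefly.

No

Any modally definable frame class is closed under surjective bounded morphisms.
The 5-cycle (worlds w0,w1,w2,w3,w4 with w0→w1→w2→w3→w4→w0) is intransitive. Mapping every world to a single reflexive point • is a surjective bounded morphism; the reflexive point is not intransitive (R••∧R•• but R••).
So the class is not modally definable.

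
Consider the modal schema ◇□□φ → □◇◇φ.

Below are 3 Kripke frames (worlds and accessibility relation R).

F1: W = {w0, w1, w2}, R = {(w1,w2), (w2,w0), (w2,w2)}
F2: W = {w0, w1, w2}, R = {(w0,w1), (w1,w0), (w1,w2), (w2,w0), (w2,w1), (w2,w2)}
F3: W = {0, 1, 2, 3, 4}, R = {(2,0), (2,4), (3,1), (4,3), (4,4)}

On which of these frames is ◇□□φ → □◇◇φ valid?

This is the axiom for a generalized confluence (Geach) condition; its first-order frame correspondent is ∀x ∀y ∀z ((xRy ∧ xRz) → ∃w (yR²w ∧ zR²w)).
F1: fails — w2Rw0, w2Rw0 but no w with w0R²w and w0R²w.
F2: condition met.
F3: fails — 2R0, 2R0 but no w with 0R²w and 0R²w.
Valid on: F2.

F2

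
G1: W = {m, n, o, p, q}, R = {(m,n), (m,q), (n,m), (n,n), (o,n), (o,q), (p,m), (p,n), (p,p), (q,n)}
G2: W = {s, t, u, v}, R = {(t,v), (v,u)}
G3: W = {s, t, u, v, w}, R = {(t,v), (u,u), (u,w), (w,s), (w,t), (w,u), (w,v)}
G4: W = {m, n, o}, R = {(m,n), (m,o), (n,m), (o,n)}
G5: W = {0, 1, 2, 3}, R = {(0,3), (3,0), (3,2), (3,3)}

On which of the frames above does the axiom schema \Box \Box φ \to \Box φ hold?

This is the axiom for density; its first-order frame correspondent is \forall x \forall y (Rxy \to \exists z (Rxz \wedge Rzy)).
G1: fails — Roq but no z with Roz and Rzq.
G2: fails — Rvu but no z with Rvz and Rzu.
G3: fails — Rwt but no z with Rwz and Rzt.
G4: fails — Rnm but no z with Rnz and Rzm.
G5: condition met.

G5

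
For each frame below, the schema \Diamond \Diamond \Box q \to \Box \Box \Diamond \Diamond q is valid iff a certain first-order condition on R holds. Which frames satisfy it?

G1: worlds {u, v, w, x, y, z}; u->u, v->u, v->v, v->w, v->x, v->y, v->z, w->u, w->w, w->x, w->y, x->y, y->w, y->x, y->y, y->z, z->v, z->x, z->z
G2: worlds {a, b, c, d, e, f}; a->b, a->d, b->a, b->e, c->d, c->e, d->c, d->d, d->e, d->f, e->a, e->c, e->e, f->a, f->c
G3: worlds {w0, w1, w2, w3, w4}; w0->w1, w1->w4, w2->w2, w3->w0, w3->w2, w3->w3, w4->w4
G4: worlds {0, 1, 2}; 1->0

G4

This is the axiom for a generalized confluence (Geach) condition; its first-order frame correspondent is \forall x \forall y \forall z ((x R^2 y \wedge x R^2 z) \to \exists w (yRw \wedge z R^2 w)).
G1: fails — vR²u, vR²x but no t with uRt and xR²t.
G2: fails — aR²f, aR²f but no w with fRw and fR²w.
G3: fails — w3R²w0, w3R²w0 but no w with w0Rw and w0R²w.
G4: satisfies the condition.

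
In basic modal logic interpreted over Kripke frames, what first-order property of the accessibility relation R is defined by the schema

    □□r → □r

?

This schema is the C4 axiom.
It corresponds to density: ∀x ∀y (Rxy → ∃z (Rxz ∧ Rzy)).

density: ∀x ∀y (Rxy → ∃z (Rxz ∧ Rzy))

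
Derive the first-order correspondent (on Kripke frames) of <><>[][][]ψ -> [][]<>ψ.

This is a Sahlqvist (Geach-type) schema ◇^2□^3ψ → □^2◇^1ψ.
Minimal-valuation argument: fix x; take any y with xR^2y and any z with xR^2z. Set V(ψ) to the set of worlds R-reachable from y in exactly 3 steps. Then □^3ψ holds at y, so the antecedent holds at x; validity forces ◇^1ψ at z, giving a w with zR^1w and yR^3w.
First-order correspondent: forall x forall y forall z ((x R^2 y & x R^2 z) -> exists w (y R^3 w & zRw)).

forall x forall y forall z ((x R^2 y & x R^2 z) -> exists w (y R^3 w & zRw))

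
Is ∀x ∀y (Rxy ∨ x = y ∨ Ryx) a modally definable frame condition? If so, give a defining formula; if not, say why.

No

If a class were modally definable it would be closed under disjoint unions (Goldblatt–Thomason).
Take 3 disjoint single-world reflexive frames: each is trivially connected, but their disjoint union has 3 worlds with no edge between distinct components, so it is not connected.
Hence connectedness of R is not modally definable.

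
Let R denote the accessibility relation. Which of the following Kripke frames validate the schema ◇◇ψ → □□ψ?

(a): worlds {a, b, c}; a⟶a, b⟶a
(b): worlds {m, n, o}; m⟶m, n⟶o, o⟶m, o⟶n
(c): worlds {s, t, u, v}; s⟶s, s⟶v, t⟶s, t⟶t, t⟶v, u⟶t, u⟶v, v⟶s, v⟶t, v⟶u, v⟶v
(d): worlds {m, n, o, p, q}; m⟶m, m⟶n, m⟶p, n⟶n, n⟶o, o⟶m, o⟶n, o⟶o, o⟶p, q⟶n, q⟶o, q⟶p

(a)

Frame correspondent (Sahlqvist): ∀x ∀y ∀z ((xR²y ∧ xR²z) → ∃w (y = w ∧ z = w)) — i.e. a generalized confluence (Geach) condition.
(a): satisfies the condition.
(b): fails — nR²m, nR²n but m ≠ n.
(c): fails — sR²s, sR²t but s ≠ t.
(d): fails — mR²m, mR²n but m ≠ n.
Valid on: (a).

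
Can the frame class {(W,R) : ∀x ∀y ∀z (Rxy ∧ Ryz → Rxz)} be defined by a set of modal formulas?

This is a Sahlqvist condition; the 4 axiom □r → □□r defines it.

Definable; □r → □□r defines it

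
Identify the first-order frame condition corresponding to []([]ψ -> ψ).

shift-reflexivity: forall x forall y (Rxy -> Ryy)

Suppose □(□ψ→ψ) is valid. Take Rxy and set V(ψ)={w : Ryw}. Then at y, □ψ holds; since □(□ψ→ψ) at x, □ψ→ψ at y, so ψ at y, i.e. Ryy.
Conversely, any frame satisfying forall x forall y (Rxy -> Ryy) validates the schema.
Frame condition: forall x forall y (Rxy -> Ryy).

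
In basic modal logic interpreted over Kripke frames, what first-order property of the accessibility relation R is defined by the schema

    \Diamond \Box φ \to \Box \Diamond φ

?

Suppose ◇□φ→□◇φ is valid. Take Rxy, Rxz and set V(φ)={w : Ryw}. Then □φ at y so ◇□φ at x, so □◇φ at x, so ◇φ at z, giving w with Rzw and Ryw.
Conversely, on a frame with convergence the schema holds at every world under every valuation.
Frame condition: \forall x \forall y \forall z (Rxy \wedge Rxz \to \exists w (Ryw \wedge Rzw)).

convergence: \forall x \forall y \forall z (Rxy \wedge Rxz \to \exists w (Ryw \wedge Rzw))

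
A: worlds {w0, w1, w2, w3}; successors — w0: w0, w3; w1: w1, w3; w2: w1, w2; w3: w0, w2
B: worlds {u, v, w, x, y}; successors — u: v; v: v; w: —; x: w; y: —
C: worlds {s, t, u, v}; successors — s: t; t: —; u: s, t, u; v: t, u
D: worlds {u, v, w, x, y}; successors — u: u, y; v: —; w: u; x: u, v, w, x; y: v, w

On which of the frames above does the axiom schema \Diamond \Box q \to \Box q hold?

The schema corresponds to the Euclidean property: \forall x \forall y \forall z (Rxy \wedge Rxz \to Ryz).
A: fails — Rw0w3 and Rw0w3 but not Rw3w3.
B: fails — Rxw and Rxw but not Rww.
C: fails — Rst and Rst but not Rtt.
D: fails — Ruy and Ruu but not Ryu.

none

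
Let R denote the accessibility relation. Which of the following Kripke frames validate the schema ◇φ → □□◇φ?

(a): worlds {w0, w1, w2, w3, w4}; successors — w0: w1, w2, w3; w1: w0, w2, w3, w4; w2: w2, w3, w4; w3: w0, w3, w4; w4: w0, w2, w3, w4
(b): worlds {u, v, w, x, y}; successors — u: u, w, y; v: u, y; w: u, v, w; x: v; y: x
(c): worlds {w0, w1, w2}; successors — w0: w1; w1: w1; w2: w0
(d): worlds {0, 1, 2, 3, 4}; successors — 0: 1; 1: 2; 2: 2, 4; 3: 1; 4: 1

none

The schema corresponds to a generalized confluence (Geach) condition: ∀x ∀y ∀z ((xRy ∧ xR²z) → ∃w (y = w ∧ zRw)).
(a): fails — w0Rw1, w0R²w2 but no w with w1=w and w2Rw.
(b): fails — uRu, uR²x but no t with u=t and xRt.
(c): fails — w2Rw0, w2R²w1 but no w with w0=w and w1Rw.
(d): fails — 0R1, 0R²2 but no w with 1=w and 2Rw.
Valid on no frame.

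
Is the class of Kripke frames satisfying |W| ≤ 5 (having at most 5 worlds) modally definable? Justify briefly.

Not modally definable

Any modally definable frame class is closed under disjoint unions.
Any modal formula valid on each of 6 disjoint one-world frames is valid on their disjoint union (validity is preserved under disjoint unions). Each one-world frame has |W|=1≤5, but the union has |W|=6.
Hence having at most 5 worlds is not modally definable.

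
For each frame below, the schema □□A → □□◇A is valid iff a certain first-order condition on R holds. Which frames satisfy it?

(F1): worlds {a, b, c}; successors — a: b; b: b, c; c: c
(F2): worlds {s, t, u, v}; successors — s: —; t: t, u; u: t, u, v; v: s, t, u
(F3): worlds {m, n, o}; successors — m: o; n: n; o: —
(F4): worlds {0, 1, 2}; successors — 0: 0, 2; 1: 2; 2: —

(F1), (F3)

This is the axiom for a generalized confluence (Geach) condition; its first-order frame correspondent is ∀x ∀z (xR²z → ∃w (xR²w ∧ zRw)).
(F1): ✓.
(F2): fails — uR²s but no w with uR²w and sRw.
(F3): ✓.
(F4): fails — 0R²2 but no w with 0R²w and 2Rw.
Valid on: (F1), (F3).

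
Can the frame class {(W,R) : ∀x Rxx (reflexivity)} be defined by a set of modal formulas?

This is a Sahlqvist condition; the T axiom □r → r defines it.

Yes — defined by □r → r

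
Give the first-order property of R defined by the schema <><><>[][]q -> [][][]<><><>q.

forall x forall y forall z ((x R^3 y & x R^3 z) -> exists w (y R^2 w & z R^3 w))

This is a Sahlqvist (Geach-type) schema ◇^3□^2q → □^3◇^3q.
First-order correspondent: forall x forall y forall z ((x R^3 y & x R^3 z) -> exists w (y R^2 w & z R^3 w)).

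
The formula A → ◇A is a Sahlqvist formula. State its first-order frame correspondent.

Equivalently (dual form): □A → A.
Suppose □A→A is valid. At any x set V(A)={w : Rxw}. Then □A holds at x, so A holds at x, i.e. Rxx.

reflexivity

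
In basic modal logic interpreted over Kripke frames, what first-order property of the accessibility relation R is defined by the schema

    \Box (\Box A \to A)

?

shift-reflexivity

Suppose □(□A→A) is valid. Take Rxy and set V(A)={w : Ryw}. Then at y, □A holds; since □(□A→A) at x, □A→A at y, so A at y, i.e. Ryy.
The converse is a direct semantic check.
So the correspondent is shift-reflexivity.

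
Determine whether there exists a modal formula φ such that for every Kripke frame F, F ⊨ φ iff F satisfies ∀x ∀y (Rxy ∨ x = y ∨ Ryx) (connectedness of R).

No — not modally definable

Modal frame validity is preserved under disjoint unions.
Take 2 disjoint single-world reflexive frames: each is trivially connected, but their disjoint union has 2 worlds with no edge between distinct components, so it is not connected.
Hence connectedness of R is not modally definable.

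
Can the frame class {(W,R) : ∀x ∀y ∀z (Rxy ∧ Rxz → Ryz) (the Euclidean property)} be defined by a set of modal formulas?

Yes: it is the Euclidean property, defined by the 5 schema ◇q → □◇q.

Yes, by ◇q → □◇q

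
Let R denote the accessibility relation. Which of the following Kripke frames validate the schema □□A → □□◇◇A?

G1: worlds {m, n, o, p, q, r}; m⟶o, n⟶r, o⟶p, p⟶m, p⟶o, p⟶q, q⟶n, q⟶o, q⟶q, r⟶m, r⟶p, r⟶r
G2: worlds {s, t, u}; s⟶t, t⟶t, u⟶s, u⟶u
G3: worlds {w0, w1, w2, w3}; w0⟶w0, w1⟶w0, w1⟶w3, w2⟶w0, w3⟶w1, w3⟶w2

G2, G3

The schema corresponds to a generalized confluence (Geach) condition: ∀x ∀z (xR²z → ∃w (xR²w ∧ zR²w)).
G1: fails — oR²m but no w with oR²w and mR²w.
G2: condition met.
G3: condition met.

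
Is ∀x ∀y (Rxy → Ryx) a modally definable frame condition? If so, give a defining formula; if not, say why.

Yes — defined by r → □◇r

This is a Sahlqvist condition; the B axiom r → □◇r defines it.
Suppose r→□◇r is valid. Take Rxy and set V(r)={x}. Then r at x, so □◇r at x, so ◇r at y, so some z with Ryz has r; z=x, i.e. Ryx.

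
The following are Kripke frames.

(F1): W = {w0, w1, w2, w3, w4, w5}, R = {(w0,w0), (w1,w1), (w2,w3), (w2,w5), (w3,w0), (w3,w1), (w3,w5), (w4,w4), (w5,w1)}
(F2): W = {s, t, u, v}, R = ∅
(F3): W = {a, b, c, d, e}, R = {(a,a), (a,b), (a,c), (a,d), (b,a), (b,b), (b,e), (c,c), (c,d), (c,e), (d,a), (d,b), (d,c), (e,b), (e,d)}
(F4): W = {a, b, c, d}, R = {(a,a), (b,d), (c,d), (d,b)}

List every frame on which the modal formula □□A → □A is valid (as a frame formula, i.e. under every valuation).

Frame correspondent (Sahlqvist): ∀x ∀y (Rxy → ∃z (Rxz ∧ Rzy)) — i.e. density.
(F1): fails — Rw3w5 but no z with Rw3z and Rzw5.
(F2): ✓.
(F3): fails — Red but no z with Rez and Rzd.
(F4): fails — Rdb but no z with Rdz and Rzb.

(F2)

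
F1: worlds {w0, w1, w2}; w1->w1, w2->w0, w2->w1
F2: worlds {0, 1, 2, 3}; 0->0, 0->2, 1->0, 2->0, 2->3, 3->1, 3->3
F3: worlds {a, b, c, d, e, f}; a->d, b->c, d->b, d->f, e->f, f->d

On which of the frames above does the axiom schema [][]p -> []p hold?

F2

Frame correspondent (Sahlqvist): forall x forall y (Rxy -> exists z (Rxz & Rzy)) — i.e. density.
F1: fails — Rw2w0 but no z with Rw2z and Rzw0.
F2: holds.
F3: fails — Rbc but no z with Rbz and Rzc.
Valid on: F2.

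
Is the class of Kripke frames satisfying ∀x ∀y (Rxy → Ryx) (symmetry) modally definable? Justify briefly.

Yes, by r → □◇r

The condition is symmetry. A defining modal formula is r → □◇r.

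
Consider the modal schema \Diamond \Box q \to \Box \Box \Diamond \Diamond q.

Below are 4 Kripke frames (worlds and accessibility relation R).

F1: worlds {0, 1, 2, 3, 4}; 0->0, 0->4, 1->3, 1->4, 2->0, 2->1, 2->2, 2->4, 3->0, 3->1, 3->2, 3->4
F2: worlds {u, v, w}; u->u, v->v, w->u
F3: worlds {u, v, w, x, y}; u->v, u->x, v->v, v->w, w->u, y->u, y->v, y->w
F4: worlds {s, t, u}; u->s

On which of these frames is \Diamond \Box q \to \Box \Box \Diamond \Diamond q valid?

The schema corresponds to a generalized confluence (Geach) condition: \forall x \forall y \forall z ((xRy \wedge x R^2 z) \to \exists w (yRw \wedge z R^2 w)).
F1: fails — 0R0, 0R²4 but no w with 0Rw and 4R²w.
F2: satisfies the condition.
F3: fails — uRx, uR²v but no t with xRt and vR²t.
F4: satisfies the condition.

F2, F4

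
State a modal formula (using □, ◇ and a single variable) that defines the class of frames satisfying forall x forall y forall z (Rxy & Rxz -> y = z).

◇r → □r

The condition is partial functionality. The CD schema ◇r → □r defines it.
Suppose ◇r→□r is valid. Take Rxy, Rxz and set V(r)={y}. Then ◇r at x, so □r at x, so r at z, i.e. z=y.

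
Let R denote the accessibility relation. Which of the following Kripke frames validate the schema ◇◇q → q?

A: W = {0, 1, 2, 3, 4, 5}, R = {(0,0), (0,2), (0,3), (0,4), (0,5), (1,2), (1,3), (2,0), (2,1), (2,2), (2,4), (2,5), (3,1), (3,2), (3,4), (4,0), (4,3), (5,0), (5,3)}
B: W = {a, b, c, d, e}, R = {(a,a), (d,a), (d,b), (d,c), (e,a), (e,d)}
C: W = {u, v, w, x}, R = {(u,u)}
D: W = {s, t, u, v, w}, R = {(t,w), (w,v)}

Frame correspondent (Sahlqvist): ∀x ∀y (xR²y → ∃w (y = w ∧ x = w)) — i.e. a generalized confluence (Geach) condition.
A: fails — 0R²1 but 1 ≠ 0.
B: fails — dR²a but a ≠ d.
C: holds.
D: fails — tR²v but v ≠ t.

C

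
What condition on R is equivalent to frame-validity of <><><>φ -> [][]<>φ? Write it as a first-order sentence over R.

forall x forall y forall z ((x R^3 y & x R^2 z) -> exists w (y = w & zRw))

This is a Sahlqvist (Geach-type) schema ◇^3□^0φ → □^2◇^1φ.
Minimal-valuation argument: fix x; take any y with xR^3y and any z with xR^2z. Set V(φ) to the set of worlds R-reachable from y in exactly 0 steps. Then □^0φ holds at y, so the antecedent holds at x; validity forces ◇^1φ at z, giving a w with zR^1w and yR^0w.
First-order correspondent: forall x forall y forall z ((x R^3 y & x R^2 z) -> exists w (y = w & zRw)).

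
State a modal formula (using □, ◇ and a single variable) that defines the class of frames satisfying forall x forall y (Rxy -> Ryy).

□(□r → r)

This is shift-reflexivity; the standard corresponding axiom is T□: □(□r → r).
Suppose □(□r→r) is valid. Take Rxy and set V(r)={w : Ryw}. Then at y, □r holds; since □(□r→r) at x, □r→r at y, so r at y, i.e. Ryy.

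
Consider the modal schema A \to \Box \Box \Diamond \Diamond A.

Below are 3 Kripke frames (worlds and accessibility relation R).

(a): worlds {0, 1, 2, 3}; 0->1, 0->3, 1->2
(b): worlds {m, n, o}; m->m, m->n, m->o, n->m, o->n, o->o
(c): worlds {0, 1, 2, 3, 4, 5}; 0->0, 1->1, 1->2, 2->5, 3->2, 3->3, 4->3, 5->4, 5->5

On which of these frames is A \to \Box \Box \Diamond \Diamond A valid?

The schema corresponds to a generalized confluence (Geach) condition: \forall x \forall z (x R^2 z \to \exists w (x = w \wedge z R^2 w)).
(a): fails — 0R²2 but no w with 0=w and 2R²w.
(b): satisfies the condition.
(c): fails — 1R²2 but no w with 1=w and 2R²w.

(b)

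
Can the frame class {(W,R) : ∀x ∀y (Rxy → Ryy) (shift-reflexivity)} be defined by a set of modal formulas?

Yes, by □(□q → q)

Yes: it is shift-reflexivity, defined by the T□ schema □(□q → q).
Suppose □(□q→q) is valid. Take Rxy and set V(q)={w : Ryw}. Then at y, □q holds; since □(□q→q) at x, □q→q at y, so q at y, i.e. Ryy.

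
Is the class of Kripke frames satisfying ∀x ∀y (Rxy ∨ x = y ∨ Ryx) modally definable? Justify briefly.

Not definable by any modal formula

Any modally definable frame class is closed under disjoint unions.
Take 2 disjoint single-world reflexive frames: each is trivially connected, but their disjoint union has 2 worlds with no edge between distinct components, so it is not connected.
So no modal formula (or set of formulas) defines exactly the connected frames.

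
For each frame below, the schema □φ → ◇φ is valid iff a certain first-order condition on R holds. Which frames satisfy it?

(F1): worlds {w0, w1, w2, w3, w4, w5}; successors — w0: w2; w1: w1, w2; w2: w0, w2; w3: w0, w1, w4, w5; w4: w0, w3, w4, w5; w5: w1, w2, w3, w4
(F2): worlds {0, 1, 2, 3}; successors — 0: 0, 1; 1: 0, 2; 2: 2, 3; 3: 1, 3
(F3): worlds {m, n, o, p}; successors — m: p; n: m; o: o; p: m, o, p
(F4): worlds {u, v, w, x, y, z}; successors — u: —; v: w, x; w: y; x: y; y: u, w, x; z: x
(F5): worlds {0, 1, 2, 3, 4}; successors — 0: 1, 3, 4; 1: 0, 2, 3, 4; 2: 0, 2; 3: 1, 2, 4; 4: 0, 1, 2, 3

(F1), (F2), (F3), (F5)

The schema corresponds to seriality: ∀x ∃y Rxy.
(F1): condition met.
(F2): condition met.
(F3): condition met.
(F4): fails — world u has no successor.
(F5): condition met.
Valid on: (F1), (F2), (F3), (F5).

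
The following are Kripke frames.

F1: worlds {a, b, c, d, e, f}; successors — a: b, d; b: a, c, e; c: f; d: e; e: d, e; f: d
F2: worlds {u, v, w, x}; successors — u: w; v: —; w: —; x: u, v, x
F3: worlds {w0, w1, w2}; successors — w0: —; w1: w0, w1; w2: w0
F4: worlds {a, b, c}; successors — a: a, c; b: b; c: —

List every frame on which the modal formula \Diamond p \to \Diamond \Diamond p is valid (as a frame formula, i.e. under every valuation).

F4

The schema corresponds to a generalized confluence (Geach) condition: \forall x \forall y (xRy \to \exists w (y = w \wedge x R^2 w)).
F1: fails — aRb but no w with b=w and aR²w.
F2: fails — uRw but no t with w=t and uR²t.
F3: fails — w2Rw0 but no w with w0=w and w2R²w.
F4: ✓.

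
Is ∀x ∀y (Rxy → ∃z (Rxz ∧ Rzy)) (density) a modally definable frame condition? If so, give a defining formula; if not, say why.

The condition is density. A defining modal formula is □□r → □r.

Yes, by □□r → □r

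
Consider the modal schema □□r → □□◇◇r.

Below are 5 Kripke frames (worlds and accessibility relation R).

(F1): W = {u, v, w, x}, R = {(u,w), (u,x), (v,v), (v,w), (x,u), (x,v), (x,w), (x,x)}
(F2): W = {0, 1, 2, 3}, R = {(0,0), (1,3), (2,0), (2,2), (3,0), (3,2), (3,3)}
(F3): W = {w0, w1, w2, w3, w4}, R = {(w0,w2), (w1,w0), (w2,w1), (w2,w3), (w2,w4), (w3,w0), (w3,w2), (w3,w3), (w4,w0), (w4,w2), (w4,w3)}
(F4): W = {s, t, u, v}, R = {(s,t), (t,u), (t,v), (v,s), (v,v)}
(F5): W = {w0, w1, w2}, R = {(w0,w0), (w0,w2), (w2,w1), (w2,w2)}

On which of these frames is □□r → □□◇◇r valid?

(F2)

The schema corresponds to a generalized confluence (Geach) condition: ∀x ∀z (xR²z → ∃w (xR²w ∧ zR²w)).
(F1): fails — uR²w but no t with uR²t and wR²t.
(F2): holds.
(F3): fails — w0R²w1 but no w with w0R²w and w1R²w.
(F4): fails — sR²u but no w with sR²w and uR²w.
(F5): fails — w0R²w1 but no w with w0R²w and w1R²w.
Valid on: (F2).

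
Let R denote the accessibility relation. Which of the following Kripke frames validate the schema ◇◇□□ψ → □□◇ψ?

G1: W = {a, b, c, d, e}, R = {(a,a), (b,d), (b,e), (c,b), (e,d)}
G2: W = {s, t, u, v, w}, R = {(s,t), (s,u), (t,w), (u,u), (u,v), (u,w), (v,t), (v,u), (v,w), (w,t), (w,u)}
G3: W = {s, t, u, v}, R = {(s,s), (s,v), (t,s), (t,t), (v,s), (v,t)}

Frame correspondent (Sahlqvist): ∀x ∀y ∀z ((xR²y ∧ xR²z) → ∃w (yR²w ∧ zRw)) — i.e. a generalized confluence (Geach) condition.
G1: fails — bR²d, bR²d but no w with dR²w and dRw.
G2: fails — tR²t, tR²t but no w* with tR²w* and tRw*.
G3: holds.

G3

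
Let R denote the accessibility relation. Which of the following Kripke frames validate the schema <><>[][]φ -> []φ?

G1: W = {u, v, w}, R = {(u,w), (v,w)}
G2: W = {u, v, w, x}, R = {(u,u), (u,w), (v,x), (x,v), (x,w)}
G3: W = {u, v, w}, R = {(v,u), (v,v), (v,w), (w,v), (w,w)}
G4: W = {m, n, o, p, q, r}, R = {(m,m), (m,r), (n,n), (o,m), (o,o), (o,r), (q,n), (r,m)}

The schema corresponds to a generalized confluence (Geach) condition: forall x forall y forall z ((x R^2 y & xRz) -> exists w (y R^2 w & z = w)).
G1: ✓.
G2: fails — uR²w, uRu but no t with wR²t and u=t.
G3: fails — vR²u, vRu but no t with uR²t and u=t.
G4: fails — oR²m, oRo but no w with mR²w and o=w.

G1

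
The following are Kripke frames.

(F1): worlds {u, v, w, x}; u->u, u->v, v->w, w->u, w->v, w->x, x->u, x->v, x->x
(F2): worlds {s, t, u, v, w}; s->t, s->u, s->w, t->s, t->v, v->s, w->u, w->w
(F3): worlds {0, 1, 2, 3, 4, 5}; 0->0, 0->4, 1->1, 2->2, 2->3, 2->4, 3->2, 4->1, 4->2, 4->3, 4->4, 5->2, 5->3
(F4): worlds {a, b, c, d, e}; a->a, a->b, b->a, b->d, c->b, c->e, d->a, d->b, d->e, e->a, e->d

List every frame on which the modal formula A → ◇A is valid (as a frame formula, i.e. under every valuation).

The schema corresponds to reflexivity: ∀x Rxx.
(F1): fails — world v does not see itself.
(F2): fails — world s does not see itself.
(F3): fails — world 3 does not see itself.
(F4): fails — world b does not see itself.
Valid on no frame.

none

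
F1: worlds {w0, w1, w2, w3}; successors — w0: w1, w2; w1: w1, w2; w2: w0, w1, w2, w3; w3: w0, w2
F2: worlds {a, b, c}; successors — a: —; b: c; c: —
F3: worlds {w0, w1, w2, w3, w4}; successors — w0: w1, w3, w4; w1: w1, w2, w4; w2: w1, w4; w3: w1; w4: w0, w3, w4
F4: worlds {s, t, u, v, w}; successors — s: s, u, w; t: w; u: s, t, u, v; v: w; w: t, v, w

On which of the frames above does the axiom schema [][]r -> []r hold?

This is the axiom for density; its first-order frame correspondent is forall x forall y (Rxy -> exists z (Rxz & Rzy)).
F1: holds.
F2: fails — Rbc but no z with Rbz and Rzc.
F3: holds.
F4: holds.
Valid on: F1, F3, F4.

F1, F3, F4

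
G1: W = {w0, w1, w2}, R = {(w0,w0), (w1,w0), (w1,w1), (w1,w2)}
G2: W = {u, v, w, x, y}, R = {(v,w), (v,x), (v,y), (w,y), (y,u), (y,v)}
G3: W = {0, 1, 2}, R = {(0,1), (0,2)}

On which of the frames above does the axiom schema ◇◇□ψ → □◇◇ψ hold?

Frame correspondent (Sahlqvist): ∀x ∀y ∀z ((xR²y ∧ xRz) → ∃w (yRw ∧ zR²w)) — i.e. a generalized confluence (Geach) condition.
G1: fails — w1R²w0, w1Rw2 but no w with w0Rw and w2R²w.
G2: fails — vR²u, vRw but no t with uRt and wR²t.
G3: satisfies the condition.

G3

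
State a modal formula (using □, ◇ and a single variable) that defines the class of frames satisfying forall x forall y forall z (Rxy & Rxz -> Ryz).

◇q → □◇q

This is the Euclidean property; the standard corresponding axiom is 5: ◇q → □◇q.
Suppose ◇q→□◇q is valid. Take Rxy, Rxz and set V(q)={y}. Then ◇q at x, so □◇q at x, so ◇q at z, so some w with Rzw has q; w=y, i.e. Rzy. By symmetry of the argument, Ryz.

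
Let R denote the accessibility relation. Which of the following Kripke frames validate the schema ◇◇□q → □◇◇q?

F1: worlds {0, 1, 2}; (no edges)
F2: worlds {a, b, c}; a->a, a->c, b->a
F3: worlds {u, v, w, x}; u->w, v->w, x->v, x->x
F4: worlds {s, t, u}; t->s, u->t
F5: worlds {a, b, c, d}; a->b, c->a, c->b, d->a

F1

The schema corresponds to a generalized confluence (Geach) condition: ∀x ∀y ∀z ((xR²y ∧ xRz) → ∃w (yRw ∧ zR²w)).
F1: ✓.
F2: fails — aR²a, aRc but no w with aRw and cR²w.
F3: fails — xR²v, xRv but no t with vRt and vR²t.
F4: fails — uR²s, uRt but no w with sRw and tR²w.
F5: fails — cR²b, cRa but no w with bRw and aR²w.
Valid on: F1.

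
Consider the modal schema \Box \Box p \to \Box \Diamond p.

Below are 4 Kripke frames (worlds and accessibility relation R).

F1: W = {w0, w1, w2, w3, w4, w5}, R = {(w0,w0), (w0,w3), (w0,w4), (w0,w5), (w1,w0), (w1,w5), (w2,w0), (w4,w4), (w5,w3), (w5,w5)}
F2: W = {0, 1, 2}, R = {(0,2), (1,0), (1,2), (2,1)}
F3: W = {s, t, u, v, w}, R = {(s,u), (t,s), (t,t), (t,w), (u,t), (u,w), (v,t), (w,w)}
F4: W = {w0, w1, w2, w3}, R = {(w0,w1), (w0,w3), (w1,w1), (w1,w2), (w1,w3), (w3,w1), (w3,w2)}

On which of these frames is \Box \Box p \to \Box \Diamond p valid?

F2, F3

The schema corresponds to a generalized confluence (Geach) condition: \forall x \forall z (xRz \to \exists w (x R^2 w \wedge zRw)).
F1: fails — w0Rw3 but no w with w0R²w and w3Rw.
F2: ✓.
F3: ✓.
F4: fails — w1Rw2 but no w with w1R²w and w2Rw.
Valid on: F2, F3.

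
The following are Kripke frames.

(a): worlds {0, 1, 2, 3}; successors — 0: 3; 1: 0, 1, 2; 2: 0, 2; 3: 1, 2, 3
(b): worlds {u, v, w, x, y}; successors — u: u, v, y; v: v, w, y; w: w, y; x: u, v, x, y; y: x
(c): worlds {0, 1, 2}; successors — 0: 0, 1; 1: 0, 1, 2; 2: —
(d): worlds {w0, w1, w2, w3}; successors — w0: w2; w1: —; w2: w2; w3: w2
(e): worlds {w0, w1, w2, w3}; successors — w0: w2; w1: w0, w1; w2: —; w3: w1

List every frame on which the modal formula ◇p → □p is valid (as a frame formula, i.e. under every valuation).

(d)

The schema corresponds to partial functionality: ∀x ∀y ∀z (Rxy ∧ Rxz → y = z).
(a): fails — 1 sees both 0 and 1.
(b): fails — u sees both u and v.
(c): fails — 0 sees both 0 and 1.
(d): ✓.
(e): fails — w1 sees both w0 and w1.
Valid on: (d).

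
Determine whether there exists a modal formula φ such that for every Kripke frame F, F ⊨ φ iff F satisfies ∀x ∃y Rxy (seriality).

Yes, by □r → ◇r

This is a Sahlqvist condition; the D axiom □r → ◇r defines it.
Suppose □r→◇r is valid. At any x set V(r)=W. Then □r at x, so ◇r at x, so x has a successor.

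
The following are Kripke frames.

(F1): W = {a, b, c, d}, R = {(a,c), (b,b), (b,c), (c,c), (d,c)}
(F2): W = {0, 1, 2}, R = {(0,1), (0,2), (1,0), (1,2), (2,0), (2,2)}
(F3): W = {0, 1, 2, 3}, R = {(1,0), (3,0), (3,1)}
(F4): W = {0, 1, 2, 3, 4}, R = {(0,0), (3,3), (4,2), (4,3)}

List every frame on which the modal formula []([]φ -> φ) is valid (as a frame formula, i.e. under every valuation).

(F1)

This is the axiom for shift-reflexivity; its first-order frame correspondent is forall x forall y (Rxy -> Ryy).
(F1): satisfies the condition.
(F2): fails — R10 but not R00.
(F3): fails — R10 but not R00.
(F4): fails — R42 but not R22.
Valid on: (F1).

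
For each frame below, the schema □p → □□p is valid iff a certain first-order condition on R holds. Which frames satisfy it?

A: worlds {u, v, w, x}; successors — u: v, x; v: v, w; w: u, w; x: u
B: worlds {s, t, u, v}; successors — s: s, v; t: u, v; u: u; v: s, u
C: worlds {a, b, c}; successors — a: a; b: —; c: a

C

This is the axiom for transitivity; its first-order frame correspondent is ∀x ∀y ∀z (Rxy ∧ Ryz → Rxz).
A: fails — Ruv and Rvw but not Ruw.
B: fails — Rtv and Rvs but not Rts.
C: satisfies the condition.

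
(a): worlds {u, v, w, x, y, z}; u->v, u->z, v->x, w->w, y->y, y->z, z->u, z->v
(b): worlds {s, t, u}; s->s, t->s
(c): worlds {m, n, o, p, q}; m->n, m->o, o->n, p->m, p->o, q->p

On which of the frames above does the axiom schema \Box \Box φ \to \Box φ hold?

Frame correspondent (Sahlqvist): \forall x \forall y (Rxy \to \exists z (Rxz \wedge Rzy)) — i.e. density.
(a): fails — Ruz but no t with Rut and Rtz.
(b): condition met.
(c): fails — Ron but no z with Roz and Rzn.

(b)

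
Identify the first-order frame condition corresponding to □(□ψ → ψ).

Suppose □(□ψ→ψ) is valid. Take Rxy and set V(ψ)={w : Ryw}. Then at y, □ψ holds; since □(□ψ→ψ) at x, □ψ→ψ at y, so ψ at y, i.e. Ryy.

Shift-reflexivity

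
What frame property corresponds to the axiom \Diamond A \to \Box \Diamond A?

The Euclidean property

Suppose ◇A→□◇A is valid. Take Rxy, Rxz and set V(A)={y}. Then ◇A at x, so □◇A at x, so ◇A at z, so some w with Rzw has A; w=y, i.e. Rzy. By symmetry of the argument, Ryz.
The converse is a direct semantic check.
So the correspondent is the Euclidean property.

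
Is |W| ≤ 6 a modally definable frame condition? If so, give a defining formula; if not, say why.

Modal frame validity is preserved under disjoint unions.
Any modal formula valid on each of 7 disjoint one-world frames is valid on their disjoint union (validity is preserved under disjoint unions). Each one-world frame has |W|=1≤6, but the union has |W|=7.
Hence having at most 6 worlds is not modally definable.

Not definable by any modal formula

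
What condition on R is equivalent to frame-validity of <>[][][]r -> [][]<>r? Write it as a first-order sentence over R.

This is a Sahlqvist (Geach-type) schema ◇^1□^3r → □^2◇^1r.
First-order correspondent: forall x forall y forall z ((xRy & x R^2 z) -> exists w (y R^3 w & zRw)).

forall x forall y forall z ((xRy & x R^2 z) -> exists w (y R^3 w & zRw))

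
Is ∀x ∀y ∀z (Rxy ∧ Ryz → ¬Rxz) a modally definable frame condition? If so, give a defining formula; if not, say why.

No

Modal frame validity is preserved under surjective bounded morphisms.
The 5-cycle (worlds w0,w1,w2,w3,w4 with w0→w1→w2→w3→w4→w0) is intransitive. Mapping every world to a single reflexive point • is a surjective bounded morphism; the reflexive point is not intransitive (R••∧R•• but R••).
So no modal formula (or set of formulas) defines exactly the intransitive frames.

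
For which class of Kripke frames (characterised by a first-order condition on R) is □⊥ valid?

Emptiness of R

This is the Ver axiom.
It corresponds to emptiness of R: ∀x ∀y ¬Rxy.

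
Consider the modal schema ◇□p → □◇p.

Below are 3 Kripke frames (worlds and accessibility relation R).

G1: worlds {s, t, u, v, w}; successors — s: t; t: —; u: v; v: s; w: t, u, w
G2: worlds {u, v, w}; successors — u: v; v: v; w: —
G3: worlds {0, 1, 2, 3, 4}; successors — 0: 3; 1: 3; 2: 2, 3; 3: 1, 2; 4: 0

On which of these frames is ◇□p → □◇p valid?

G2, G3

The schema corresponds to convergence: ∀x ∀y ∀z (Rxy ∧ Rxz → ∃w (Ryw ∧ Rzw)).
G1: fails — Rst and Rst but t and t have no common successor.
G2: satisfies the condition.
G3: satisfies the condition.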